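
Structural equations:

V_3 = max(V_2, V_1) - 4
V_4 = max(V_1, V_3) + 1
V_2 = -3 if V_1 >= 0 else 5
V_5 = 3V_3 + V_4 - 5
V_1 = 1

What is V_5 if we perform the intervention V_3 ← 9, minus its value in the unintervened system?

44

do(V_3=9) replaces the equation V_3 = max(V_2, V_1) - 4 with the constant V_3 = 9.
V_4 = max(V_1, V_3) + 1  [with V_1=1, V_3=9]  = 10
V_5 = 3V_3 + V_4 - 5  [with V_3=9, V_4=10]  = 32
Without intervention: V_2 = -3 if V_1 >= 0 else 5  [with V_1=1]  = -3; V_3 = max(V_2, V_1) - 4  [with V_2=-3, V_1=1]  = -3; V_4 = max(V_1, V_3) + 1  [with V_1=1, V_3=-3]  = 2; V_5 = 3V_3 + V_4 - 5  [with V_3=-3, V_4=2]  = -12.
Change = 32 − (-12) = 44.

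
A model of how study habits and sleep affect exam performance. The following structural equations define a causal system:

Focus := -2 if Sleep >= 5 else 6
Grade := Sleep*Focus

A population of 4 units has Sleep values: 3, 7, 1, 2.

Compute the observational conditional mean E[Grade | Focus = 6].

12

Observing Focus=6 restricts to units where Focus's equation naturally yields 6: Sleep ∈ {3, 1, 2}. In that subpopulation Grade = 18, 6, 12, mean 12.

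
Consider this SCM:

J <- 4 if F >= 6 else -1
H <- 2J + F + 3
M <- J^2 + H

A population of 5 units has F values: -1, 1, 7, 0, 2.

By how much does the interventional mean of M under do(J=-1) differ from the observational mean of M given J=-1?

1.3

The intervention sets J=-1 in all 5 units regardless of F. Recomputing M per unit gives 1, 3, 9, 2, 4; average 3.8.
E[M|J=-1] averages over only the 4 units with J=-1 (F = -1, 1, 0, 2): M = 1, 3, 2, 4, mean 2.5.
Difference = 3.8 − 2.5 = 1.3.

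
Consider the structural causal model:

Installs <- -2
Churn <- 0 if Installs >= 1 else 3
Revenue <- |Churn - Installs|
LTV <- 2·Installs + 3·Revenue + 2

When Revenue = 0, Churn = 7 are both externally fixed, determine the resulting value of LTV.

The joint intervention fixes Revenue = 0, Churn = 7, removing each variable's own equation.
LTV = 2·Installs + 3·Revenue + 2  [with Installs=-2, Revenue=0]  = -2

-2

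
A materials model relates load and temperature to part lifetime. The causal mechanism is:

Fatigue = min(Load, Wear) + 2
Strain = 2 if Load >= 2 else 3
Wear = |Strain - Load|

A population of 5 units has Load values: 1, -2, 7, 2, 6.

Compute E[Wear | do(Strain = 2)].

2.8

do(Strain=2) breaks Strain's dependence on Load. With Strain=2 fixed, Wear across the units is 1, 4, 5, 0, 4, mean 2.8.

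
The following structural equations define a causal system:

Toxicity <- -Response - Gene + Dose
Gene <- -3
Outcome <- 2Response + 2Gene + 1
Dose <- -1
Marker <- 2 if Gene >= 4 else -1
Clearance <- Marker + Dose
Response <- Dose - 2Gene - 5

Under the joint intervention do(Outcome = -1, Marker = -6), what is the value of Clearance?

-7

Setting Outcome = -1, Marker = -6 by intervention discards those variables' equations.
Clearance = Marker + Dose  [with Marker=-6, Dose=-1]  = -7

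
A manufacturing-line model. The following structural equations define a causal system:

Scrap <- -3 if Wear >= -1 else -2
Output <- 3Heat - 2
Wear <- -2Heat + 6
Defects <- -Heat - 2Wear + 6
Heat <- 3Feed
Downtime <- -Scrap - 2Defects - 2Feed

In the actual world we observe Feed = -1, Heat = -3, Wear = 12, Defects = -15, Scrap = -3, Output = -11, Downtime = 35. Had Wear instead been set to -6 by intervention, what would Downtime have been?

-38

The intervention breaks the incoming arrows to Wear: Wear <- -2Heat + 6 no longer applies, and Wear = -6.
Heat = 3Feed  [with Feed=-1]  = -3
Defects = -Heat - 2Wear + 6  [with Heat=-3, Wear=-6]  = 21
Scrap = -3 if Wear >= -1 else -2  [with Wear=-6]  = -2
Downtime = -Scrap - 2Defects - 2Feed  [with Scrap=-2, Defects=21, Feed=-1]  = -38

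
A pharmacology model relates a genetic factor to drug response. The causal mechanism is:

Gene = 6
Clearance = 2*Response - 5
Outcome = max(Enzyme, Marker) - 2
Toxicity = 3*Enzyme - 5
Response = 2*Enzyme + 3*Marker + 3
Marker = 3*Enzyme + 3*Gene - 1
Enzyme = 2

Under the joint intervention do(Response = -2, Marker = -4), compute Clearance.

The joint intervention fixes Response = -2, Marker = -4, removing each variable's own equation.
Clearance = 2*Response - 5  [with Response=-2]  = -9

-9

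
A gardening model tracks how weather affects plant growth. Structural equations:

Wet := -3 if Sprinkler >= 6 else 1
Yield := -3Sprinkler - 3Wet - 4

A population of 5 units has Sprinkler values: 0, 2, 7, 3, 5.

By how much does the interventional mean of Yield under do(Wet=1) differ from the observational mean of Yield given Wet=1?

-2.7

The intervention sets Wet=1 in all 5 units regardless of Sprinkler. Recomputing Yield per unit gives -7, -13, -28, -16, -22; average -17.2.
E[Yield|Wet=1] averages over only the 4 units with Wet=1 (Sprinkler = 0, 2, 3, 5): Yield = -7, -13, -16, -22, mean -14.5.
Difference = -17.2 − (-14.5) = -2.7.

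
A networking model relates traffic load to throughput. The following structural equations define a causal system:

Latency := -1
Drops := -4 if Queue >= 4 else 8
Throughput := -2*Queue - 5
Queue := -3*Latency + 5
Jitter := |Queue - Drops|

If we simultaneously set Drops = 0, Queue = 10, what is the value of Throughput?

-25

Setting Drops = 0, Queue = 10 by intervention discards those variables' equations.
Throughput = -2*Queue - 5  [with Queue=10]  = -25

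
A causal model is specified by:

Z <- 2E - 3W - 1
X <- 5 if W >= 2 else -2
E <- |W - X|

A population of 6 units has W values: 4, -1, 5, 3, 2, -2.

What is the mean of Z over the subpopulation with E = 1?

-3.5

Observing E=1 restricts to units where E's equation naturally yields 1: W ∈ {4, -1}. In that subpopulation Z = -11, 4, mean -3.5.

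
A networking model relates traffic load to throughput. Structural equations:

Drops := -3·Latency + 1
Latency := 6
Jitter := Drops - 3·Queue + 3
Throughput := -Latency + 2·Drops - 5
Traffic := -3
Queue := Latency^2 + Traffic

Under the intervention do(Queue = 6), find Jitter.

do(Queue=6) replaces the equation Queue := Latency^2 + Traffic with the constant Queue = 6.
Drops = -3·Latency + 1  [with Latency=6]  = -17
Jitter = Drops - 3·Queue + 3  [with Drops=-17, Queue=6]  = -32

-32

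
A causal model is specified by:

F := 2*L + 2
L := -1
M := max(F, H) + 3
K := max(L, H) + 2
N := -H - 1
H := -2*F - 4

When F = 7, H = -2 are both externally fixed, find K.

Under do(F = 7, H = -2), each intervened variable's structural equation is replaced by its fixed value.
K = max(L, H) + 2  [with L=-1, H=-2]  = 1

1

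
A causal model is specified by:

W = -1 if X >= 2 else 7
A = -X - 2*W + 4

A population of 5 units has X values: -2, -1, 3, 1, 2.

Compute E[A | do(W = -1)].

The intervention sets W=-1 in all 5 units regardless of X. Recomputing A per unit gives 8, 7, 3, 5, 4; average 5.4.

5.4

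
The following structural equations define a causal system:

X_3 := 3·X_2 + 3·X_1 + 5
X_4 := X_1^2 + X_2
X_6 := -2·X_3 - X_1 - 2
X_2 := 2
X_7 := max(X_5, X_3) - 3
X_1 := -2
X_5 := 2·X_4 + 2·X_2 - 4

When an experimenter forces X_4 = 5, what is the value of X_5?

10

Intervening sets X_4 = 5 and removes its equation (X_4 := X_1^2 + X_2).
X_5 = 2·X_4 + 2·X_2 - 4  [with X_4=5, X_2=2]  = 10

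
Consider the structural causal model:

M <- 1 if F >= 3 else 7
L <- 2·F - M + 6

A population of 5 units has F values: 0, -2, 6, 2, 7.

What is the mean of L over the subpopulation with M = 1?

18

Observing M=1 restricts to units where M's equation naturally yields 1: F ∈ {6, 7}. In that subpopulation L = 17, 19, mean 18.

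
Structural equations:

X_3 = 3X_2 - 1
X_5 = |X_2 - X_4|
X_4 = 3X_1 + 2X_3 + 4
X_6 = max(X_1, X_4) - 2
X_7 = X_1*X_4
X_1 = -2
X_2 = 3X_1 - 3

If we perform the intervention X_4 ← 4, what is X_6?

2

Under do(X_4=4), the mechanism X_4 = 3X_1 + 2X_3 + 4 is discarded; X_4 is fixed at 4.
X_6 = max(X_1, X_4) - 2  [with X_1=-2, X_4=4]  = 2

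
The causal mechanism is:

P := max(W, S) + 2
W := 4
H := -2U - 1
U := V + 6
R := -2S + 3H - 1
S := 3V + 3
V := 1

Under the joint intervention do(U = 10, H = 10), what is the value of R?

Setting U = 10, H = 10 by intervention discards those variables' equations.
S = 3V + 3  [with V=1]  = 6
R = -2S + 3H - 1  [with S=6, H=10]  = 17

17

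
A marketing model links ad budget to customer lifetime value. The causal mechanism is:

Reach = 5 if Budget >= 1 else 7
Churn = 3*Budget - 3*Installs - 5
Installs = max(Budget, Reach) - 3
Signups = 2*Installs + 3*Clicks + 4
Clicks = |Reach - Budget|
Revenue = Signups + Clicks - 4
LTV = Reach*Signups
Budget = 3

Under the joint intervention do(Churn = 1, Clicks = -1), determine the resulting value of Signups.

Under do(Churn = 1, Clicks = -1), each intervened variable's structural equation is replaced by its fixed value.
Reach = 5 if Budget >= 1 else 7  [with Budget=3]  = 5
Installs = max(Budget, Reach) - 3  [with Budget=3, Reach=5]  = 2
Signups = 2*Installs + 3*Clicks + 4  [with Installs=2, Clicks=-1]  = 5

5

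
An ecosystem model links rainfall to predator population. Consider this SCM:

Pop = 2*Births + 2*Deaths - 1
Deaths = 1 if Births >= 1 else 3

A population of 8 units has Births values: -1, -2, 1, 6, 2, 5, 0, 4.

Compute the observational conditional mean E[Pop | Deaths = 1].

8.2

E[Pop|Deaths=1] averages over only the 5 units with Deaths=1 (Births = 1, 6, 2, 5, 4): Pop = 3, 13, 5, 11, 9, mean 8.2.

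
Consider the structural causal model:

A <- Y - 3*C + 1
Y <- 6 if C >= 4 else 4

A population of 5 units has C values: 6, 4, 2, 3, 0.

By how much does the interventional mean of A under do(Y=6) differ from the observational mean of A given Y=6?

6

do(Y=6) breaks Y's dependence on C. With Y=6 fixed, A across the units is -11, -5, 1, -2, 7, mean -2.
E[A|Y=6] averages over only the 2 units with Y=6 (C = 6, 4): A = -11, -5, mean -8.
Difference = -2 − (-8) = 6.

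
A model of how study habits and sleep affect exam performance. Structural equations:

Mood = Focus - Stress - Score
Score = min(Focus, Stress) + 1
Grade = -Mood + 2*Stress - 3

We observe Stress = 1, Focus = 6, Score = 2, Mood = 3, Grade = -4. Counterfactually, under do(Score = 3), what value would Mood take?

The intervention breaks the incoming arrows to Score: Score = min(Focus, Stress) + 1 no longer applies, and Score = 3.
Mood = Focus - Stress - Score  [with Focus=6, Stress=1, Score=3]  = 2

2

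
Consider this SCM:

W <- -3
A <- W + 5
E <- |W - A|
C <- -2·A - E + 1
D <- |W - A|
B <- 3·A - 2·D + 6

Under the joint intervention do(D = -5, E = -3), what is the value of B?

22

The joint intervention fixes D = -5, E = -3, removing each variable's own equation.
A = W + 5  [with W=-3]  = 2
B = 3·A - 2·D + 6  [with A=2, D=-5]  = 22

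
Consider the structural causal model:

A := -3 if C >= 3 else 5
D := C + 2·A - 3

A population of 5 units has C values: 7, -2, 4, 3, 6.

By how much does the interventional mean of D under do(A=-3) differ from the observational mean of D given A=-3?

The intervention sets A=-3 in all 5 units regardless of C. Recomputing D per unit gives -2, -11, -5, -6, -3; average -5.4.
Observing A=-3 restricts to units where A's equation naturally yields -3: C ∈ {7, 4, 3, 6}. In that subpopulation D = -2, -5, -6, -3, mean -4.
Difference = -5.4 − (-4) = -1.4.

-1.4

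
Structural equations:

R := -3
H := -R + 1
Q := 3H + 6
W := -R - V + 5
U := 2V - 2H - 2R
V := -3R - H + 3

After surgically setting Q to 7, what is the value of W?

0

do(Q=7) replaces the equation Q := 3H + 6 with the constant Q = 7.
Since W is not a descendant of the intervened variable, it is unaffected.
H = -R + 1  [with R=-3]  = 4
V = -3R - H + 3  [with R=-3, H=4]  = 8
W = -R - V + 5  [with R=-3, V=8]  = 0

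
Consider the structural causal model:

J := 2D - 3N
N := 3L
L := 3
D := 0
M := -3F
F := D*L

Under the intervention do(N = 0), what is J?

The intervention breaks the incoming arrows to N: N := 3L no longer applies, and N = 0.
J = 2D - 3N  [with D=0, N=0]  = 0

0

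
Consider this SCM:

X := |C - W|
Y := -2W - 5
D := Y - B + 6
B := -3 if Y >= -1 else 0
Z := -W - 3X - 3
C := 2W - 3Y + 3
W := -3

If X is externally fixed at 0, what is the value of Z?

0

Intervening sets X = 0 and removes its equation (X := |C - W|).
Z = -W - 3X - 3  [with W=-3, X=0]  = 0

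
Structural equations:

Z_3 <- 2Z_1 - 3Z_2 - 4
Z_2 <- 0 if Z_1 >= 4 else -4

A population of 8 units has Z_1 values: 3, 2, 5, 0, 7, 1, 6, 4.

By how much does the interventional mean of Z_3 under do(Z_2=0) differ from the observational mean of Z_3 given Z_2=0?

-4

do(Z_2=0) breaks Z_2's dependence on Z_1. With Z_2=0 fixed, Z_3 across the units is 2, 0, 6, -4, 10, -2, 8, 4, mean 3.
E[Z_3|Z_2=0] averages over only the 4 units with Z_2=0 (Z_1 = 5, 7, 6, 4): Z_3 = 6, 10, 8, 4, mean 7.
Difference = 3 − 7 = -4.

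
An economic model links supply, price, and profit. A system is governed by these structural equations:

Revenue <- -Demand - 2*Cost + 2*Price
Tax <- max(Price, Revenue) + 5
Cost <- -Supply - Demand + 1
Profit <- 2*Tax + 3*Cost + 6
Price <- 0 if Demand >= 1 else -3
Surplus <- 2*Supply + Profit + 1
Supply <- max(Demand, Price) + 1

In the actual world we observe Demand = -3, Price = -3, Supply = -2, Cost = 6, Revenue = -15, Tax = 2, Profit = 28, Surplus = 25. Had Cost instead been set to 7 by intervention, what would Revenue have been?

Intervening sets Cost = 7 and removes its equation (Cost <- -Supply - Demand + 1).
Price = 0 if Demand >= 1 else -3  [with Demand=-3]  = -3
Revenue = -Demand - 2*Cost + 2*Price  [with Demand=-3, Cost=7, Price=-3]  = -17

-17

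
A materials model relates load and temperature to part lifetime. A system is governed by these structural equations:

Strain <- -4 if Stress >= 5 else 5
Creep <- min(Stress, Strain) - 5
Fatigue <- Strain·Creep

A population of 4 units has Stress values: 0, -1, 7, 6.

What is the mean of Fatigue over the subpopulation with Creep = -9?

Observing Creep=-9 restricts to units where Creep's equation naturally yields -9: Stress ∈ {7, 6}. In that subpopulation Fatigue = 36, 36, mean 36.

36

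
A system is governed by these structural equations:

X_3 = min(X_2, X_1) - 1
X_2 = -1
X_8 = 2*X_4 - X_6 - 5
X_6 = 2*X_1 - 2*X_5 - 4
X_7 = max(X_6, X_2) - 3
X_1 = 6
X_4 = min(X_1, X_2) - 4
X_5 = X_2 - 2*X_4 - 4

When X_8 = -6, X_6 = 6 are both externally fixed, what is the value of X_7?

3

Setting X_8 = -6, X_6 = 6 by intervention discards those variables' equations.
X_7 = max(X_6, X_2) - 3  [with X_6=6, X_2=-1]  = 3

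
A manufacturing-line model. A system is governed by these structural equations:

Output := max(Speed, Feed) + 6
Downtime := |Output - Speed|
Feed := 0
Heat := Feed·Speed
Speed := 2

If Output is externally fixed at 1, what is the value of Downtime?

1

Intervening sets Output = 1 and removes its equation (Output := max(Speed, Feed) + 6).
Downtime = |Output - Speed|  [with Output=1, Speed=2]  = 1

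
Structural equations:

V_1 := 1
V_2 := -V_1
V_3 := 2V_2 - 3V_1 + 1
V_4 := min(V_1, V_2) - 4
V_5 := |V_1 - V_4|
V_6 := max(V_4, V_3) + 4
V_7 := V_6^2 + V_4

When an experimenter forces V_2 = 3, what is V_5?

do(V_2=3) replaces the equation V_2 := -V_1 with the constant V_2 = 3.
V_4 = min(V_1, V_2) - 4  [with V_1=1, V_2=3]  = -3
V_5 = |V_1 - V_4|  [with V_1=1, V_4=-3]  = 4

4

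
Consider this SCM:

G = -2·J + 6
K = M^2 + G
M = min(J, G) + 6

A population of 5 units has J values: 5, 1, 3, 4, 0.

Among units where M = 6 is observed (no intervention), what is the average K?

Conditioning on M=6 selects the 2 unit(s) with J ∈ {3, 0}. Their K values: 36, 42. Mean = 39.

39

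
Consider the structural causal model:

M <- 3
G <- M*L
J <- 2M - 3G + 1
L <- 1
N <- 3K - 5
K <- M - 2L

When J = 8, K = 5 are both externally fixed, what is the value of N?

Under do(J = 8, K = 5), each intervened variable's structural equation is replaced by its fixed value.
N = 3K - 5  [with K=5]  = 10

10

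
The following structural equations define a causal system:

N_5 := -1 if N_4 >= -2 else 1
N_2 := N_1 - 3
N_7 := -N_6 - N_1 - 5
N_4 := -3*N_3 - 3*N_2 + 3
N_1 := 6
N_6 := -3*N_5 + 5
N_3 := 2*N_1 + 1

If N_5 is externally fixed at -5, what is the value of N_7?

-31

Under do(N_5=-5), the mechanism N_5 := -1 if N_4 >= -2 else 1 is discarded; N_5 is fixed at -5.
N_6 = -3*N_5 + 5  [with N_5=-5]  = 20
N_7 = -N_6 - N_1 - 5  [with N_6=20, N_1=6]  = -31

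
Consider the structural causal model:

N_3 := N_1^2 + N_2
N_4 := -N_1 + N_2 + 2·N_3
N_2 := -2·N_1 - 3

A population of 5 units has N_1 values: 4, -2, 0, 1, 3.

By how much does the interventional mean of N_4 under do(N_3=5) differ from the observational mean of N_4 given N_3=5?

The intervention sets N_3=5 in all 5 units regardless of N_1. Recomputing N_4 per unit gives -5, 13, 7, 4, -2; average 3.4.
E[N_4|N_3=5] averages over only the 2 units with N_3=5 (N_1 = 4, -2): N_4 = -5, 13, mean 4.
Difference = 3.4 − 4 = -0.6.

-0.6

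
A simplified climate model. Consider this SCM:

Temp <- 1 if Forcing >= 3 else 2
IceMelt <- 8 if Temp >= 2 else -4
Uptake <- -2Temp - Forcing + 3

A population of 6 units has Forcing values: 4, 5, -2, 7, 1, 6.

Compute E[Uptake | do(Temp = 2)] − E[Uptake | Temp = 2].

Under do(Temp=2), Temp's equation is replaced by Temp=2 for every unit. Per-unit Uptake: -5, -6, 1, -8, -2, -7. Mean = -4.5.
E[Uptake|Temp=2] averages over only the 2 units with Temp=2 (Forcing = -2, 1): Uptake = 1, -2, mean -0.5.
Difference = -4.5 − (-0.5) = -4.

-4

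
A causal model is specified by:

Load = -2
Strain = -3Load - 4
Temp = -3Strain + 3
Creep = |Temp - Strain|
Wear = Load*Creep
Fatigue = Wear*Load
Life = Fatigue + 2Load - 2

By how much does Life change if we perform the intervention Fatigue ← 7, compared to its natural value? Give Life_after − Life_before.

-13

Intervening sets Fatigue = 7 and removes its equation (Fatigue = Wear*Load).
Life = Fatigue + 2Load - 2  [with Fatigue=7, Load=-2]  = 1
Without intervention: Strain = -3Load - 4  [with Load=-2]  = 2; Temp = -3Strain + 3  [with Strain=2]  = -3; Creep = |Temp - Strain|  [with Temp=-3, Strain=2]  = 5; Wear = Load*Creep  [with Load=-2, Creep=5]  = -10; Fatigue = Wear*Load  [with Wear=-10, Load=-2]  = 20; Life = Fatigue + 2Load - 2  [with Fatigue=20, Load=-2]  = 14.
Change = 1 − 14 = -13.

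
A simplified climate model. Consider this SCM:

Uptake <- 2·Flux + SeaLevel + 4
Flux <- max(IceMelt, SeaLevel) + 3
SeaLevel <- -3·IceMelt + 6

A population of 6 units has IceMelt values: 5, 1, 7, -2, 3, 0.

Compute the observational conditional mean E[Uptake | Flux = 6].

Observing Flux=6 restricts to units where Flux's equation naturally yields 6: IceMelt ∈ {1, 3}. In that subpopulation Uptake = 19, 13, mean 16.

16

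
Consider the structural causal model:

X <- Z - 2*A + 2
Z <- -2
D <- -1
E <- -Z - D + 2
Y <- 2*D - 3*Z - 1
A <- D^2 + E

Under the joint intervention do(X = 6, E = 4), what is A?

Setting X = 6, E = 4 by intervention discards those variables' equations.
A = D^2 + E  [with D=-1, E=4]  = 5

5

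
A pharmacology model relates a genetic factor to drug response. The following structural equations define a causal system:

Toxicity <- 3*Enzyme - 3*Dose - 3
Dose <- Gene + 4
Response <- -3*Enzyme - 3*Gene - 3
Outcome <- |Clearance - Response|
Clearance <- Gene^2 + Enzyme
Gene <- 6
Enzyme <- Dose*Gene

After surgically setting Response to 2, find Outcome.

94

The intervention breaks the incoming arrows to Response: Response <- -3*Enzyme - 3*Gene - 3 no longer applies, and Response = 2.
Dose = Gene + 4  [with Gene=6]  = 10
Enzyme = Dose*Gene  [with Dose=10, Gene=6]  = 60
Clearance = Gene^2 + Enzyme  [with Gene=6, Enzyme=60]  = 96
Outcome = |Clearance - Response|  [with Clearance=96, Response=2]  = 94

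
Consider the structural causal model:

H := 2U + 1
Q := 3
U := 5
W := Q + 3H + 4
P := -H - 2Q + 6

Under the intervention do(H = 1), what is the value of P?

-1

The intervention breaks the incoming arrows to H: H := 2U + 1 no longer applies, and H = 1.
P = -H - 2Q + 6  [with H=1, Q=3]  = -1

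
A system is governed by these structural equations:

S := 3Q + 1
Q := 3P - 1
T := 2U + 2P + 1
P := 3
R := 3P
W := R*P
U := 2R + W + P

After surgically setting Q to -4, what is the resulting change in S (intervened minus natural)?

Under do(Q=-4), the mechanism Q := 3P - 1 is discarded; Q is fixed at -4.
S = 3Q + 1  [with Q=-4]  = -11
Without intervention: Q = 3P - 1  [with P=3]  = 8; S = 3Q + 1  [with Q=8]  = 25.
Change = -11 − 25 = -36.

-36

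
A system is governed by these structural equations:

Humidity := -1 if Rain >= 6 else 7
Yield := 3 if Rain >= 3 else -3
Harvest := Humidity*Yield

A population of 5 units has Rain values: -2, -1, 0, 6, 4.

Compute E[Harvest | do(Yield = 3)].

16.2

Every unit gets Yield=3 under the intervention. Harvest values become 21, 21, 21, -3, 21; E[Harvest|do(Yield=3)] = 16.2.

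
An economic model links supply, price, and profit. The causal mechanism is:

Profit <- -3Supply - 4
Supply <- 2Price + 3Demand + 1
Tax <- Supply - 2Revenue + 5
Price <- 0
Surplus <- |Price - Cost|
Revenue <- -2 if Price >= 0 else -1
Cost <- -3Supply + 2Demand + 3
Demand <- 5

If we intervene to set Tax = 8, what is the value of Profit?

-52

Intervening sets Tax = 8 and removes its equation (Tax <- Supply - 2Revenue + 5).
No directed path runs from Tax to Profit, so Profit keeps its natural value.
Supply = 2Price + 3Demand + 1  [with Price=0, Demand=5]  = 16
Profit = -3Supply - 4  [with Supply=16]  = -52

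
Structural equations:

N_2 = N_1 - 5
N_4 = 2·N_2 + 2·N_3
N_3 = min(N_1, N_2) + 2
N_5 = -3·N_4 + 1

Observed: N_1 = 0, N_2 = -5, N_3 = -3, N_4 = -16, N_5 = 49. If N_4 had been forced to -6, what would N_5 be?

Intervening sets N_4 = -6 and removes its equation (N_4 = 2·N_2 + 2·N_3).
N_5 = -3·N_4 + 1  [with N_4=-6]  = 19

19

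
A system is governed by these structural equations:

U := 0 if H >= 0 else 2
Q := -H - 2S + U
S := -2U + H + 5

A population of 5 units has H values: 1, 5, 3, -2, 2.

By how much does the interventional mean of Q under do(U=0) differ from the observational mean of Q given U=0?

Under do(U=0), U's equation is replaced by U=0 for every unit. Per-unit Q: -13, -25, -19, -4, -16. Mean = -15.4.
Conditioning on U=0 selects the 4 unit(s) with H ∈ {1, 5, 3, 2}. Their Q values: -13, -25, -19, -16. Mean = -18.25.
Difference = -15.4 − (-18.25) = 2.85.

2.85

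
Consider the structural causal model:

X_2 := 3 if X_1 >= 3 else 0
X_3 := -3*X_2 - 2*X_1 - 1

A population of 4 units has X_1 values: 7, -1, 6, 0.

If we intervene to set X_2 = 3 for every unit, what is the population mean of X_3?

-16

Every unit gets X_2=3 under the intervention. X_3 values become -24, -8, -22, -10; E[X_3|do(X_2=3)] = -16.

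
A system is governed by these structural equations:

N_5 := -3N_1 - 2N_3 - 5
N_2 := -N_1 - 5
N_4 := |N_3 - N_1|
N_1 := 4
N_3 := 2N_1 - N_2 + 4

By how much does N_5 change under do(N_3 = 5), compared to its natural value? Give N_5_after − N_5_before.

do(N_3=5) replaces the equation N_3 := 2N_1 - N_2 + 4 with the constant N_3 = 5.
N_5 = -3N_1 - 2N_3 - 5  [with N_1=4, N_3=5]  = -27
Without intervention: N_2 = -N_1 - 5  [with N_1=4]  = -9; N_3 = 2N_1 - N_2 + 4  [with N_1=4, N_2=-9]  = 21; N_5 = -3N_1 - 2N_3 - 5  [with N_1=4, N_3=21]  = -59.
Change = -27 − (-59) = 32.

32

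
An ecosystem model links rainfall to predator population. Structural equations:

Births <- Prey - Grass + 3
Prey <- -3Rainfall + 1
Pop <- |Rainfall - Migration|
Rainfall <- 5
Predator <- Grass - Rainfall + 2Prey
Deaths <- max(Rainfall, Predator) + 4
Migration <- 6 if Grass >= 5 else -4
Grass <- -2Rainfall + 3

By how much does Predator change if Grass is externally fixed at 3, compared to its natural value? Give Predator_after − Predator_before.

10

Under do(Grass=3), the mechanism Grass <- -2Rainfall + 3 is discarded; Grass is fixed at 3.
Prey = -3Rainfall + 1  [with Rainfall=5]  = -14
Predator = Grass - Rainfall + 2Prey  [with Grass=3, Rainfall=5, Prey=-14]  = -30
Without intervention: Grass = -2Rainfall + 3  [with Rainfall=5]  = -7; Prey = -3Rainfall + 1  [with Rainfall=5]  = -14; Predator = Grass - Rainfall + 2Prey  [with Grass=-7, Rainfall=5, Prey=-14]  = -40.
Change = -30 − (-40) = 10.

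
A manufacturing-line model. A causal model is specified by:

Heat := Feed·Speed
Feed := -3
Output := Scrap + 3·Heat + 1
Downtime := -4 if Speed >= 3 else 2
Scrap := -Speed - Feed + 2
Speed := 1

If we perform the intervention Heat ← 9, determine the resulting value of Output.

32

do(Heat=9) replaces the equation Heat := Feed·Speed with the constant Heat = 9.
Scrap = -Speed - Feed + 2  [with Speed=1, Feed=-3]  = 4
Output = Scrap + 3·Heat + 1  [with Scrap=4, Heat=9]  = 32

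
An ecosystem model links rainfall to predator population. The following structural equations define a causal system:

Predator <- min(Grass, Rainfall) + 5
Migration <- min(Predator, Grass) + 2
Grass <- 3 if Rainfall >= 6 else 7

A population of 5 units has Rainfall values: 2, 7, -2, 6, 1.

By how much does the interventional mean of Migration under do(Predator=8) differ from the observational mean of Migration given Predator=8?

Every unit gets Predator=8 under the intervention. Migration values become 9, 5, 9, 5, 9; E[Migration|do(Predator=8)] = 7.4.
E[Migration|Predator=8] averages over only the 2 units with Predator=8 (Rainfall = 7, 6): Migration = 5, 5, mean 5.
Difference = 7.4 − 5 = 2.4.

2.4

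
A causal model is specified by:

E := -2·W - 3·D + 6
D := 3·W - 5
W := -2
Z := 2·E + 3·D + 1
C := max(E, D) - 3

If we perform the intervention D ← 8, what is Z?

-3

do(D=8) replaces the equation D := 3·W - 5 with the constant D = 8.
E = -2·W - 3·D + 6  [with W=-2, D=8]  = -14
Z = 2·E + 3·D + 1  [with E=-14, D=8]  = -3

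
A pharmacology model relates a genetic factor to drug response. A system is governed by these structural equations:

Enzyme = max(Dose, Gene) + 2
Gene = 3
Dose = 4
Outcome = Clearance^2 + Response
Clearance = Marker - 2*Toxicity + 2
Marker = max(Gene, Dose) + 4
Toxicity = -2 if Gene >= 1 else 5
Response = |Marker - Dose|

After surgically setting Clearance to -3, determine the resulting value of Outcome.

13

do(Clearance=-3) replaces the equation Clearance = Marker - 2*Toxicity + 2 with the constant Clearance = -3.
Marker = max(Gene, Dose) + 4  [with Gene=3, Dose=4]  = 8
Response = |Marker - Dose|  [with Marker=8, Dose=4]  = 4
Outcome = Clearance^2 + Response  [with Clearance=-3, Response=4]  = 13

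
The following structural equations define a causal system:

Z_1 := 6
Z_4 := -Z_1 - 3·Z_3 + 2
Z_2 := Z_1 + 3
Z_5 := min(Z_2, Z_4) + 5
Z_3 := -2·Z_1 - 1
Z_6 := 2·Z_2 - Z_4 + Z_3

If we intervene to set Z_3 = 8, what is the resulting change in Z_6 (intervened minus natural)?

84

The intervention breaks the incoming arrows to Z_3: Z_3 := -2·Z_1 - 1 no longer applies, and Z_3 = 8.
Z_2 = Z_1 + 3  [with Z_1=6]  = 9
Z_4 = -Z_1 - 3·Z_3 + 2  [with Z_1=6, Z_3=8]  = -28
Z_6 = 2·Z_2 - Z_4 + Z_3  [with Z_2=9, Z_4=-28, Z_3=8]  = 54
Without intervention: Z_2 = Z_1 + 3  [with Z_1=6]  = 9; Z_3 = -2·Z_1 - 1  [with Z_1=6]  = -13; Z_4 = -Z_1 - 3·Z_3 + 2  [with Z_1=6, Z_3=-13]  = 35; Z_6 = 2·Z_2 - Z_4 + Z_3  [with Z_2=9, Z_4=35, Z_3=-13]  = -30.
Change = 54 − (-30) = 84.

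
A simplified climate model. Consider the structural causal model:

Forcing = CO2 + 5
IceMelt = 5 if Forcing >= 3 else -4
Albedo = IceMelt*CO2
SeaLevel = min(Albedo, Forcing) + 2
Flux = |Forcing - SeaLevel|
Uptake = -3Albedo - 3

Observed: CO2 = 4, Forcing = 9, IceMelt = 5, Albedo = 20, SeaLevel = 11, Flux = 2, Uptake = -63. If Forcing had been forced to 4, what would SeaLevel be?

6

do(Forcing=4) replaces the equation Forcing = CO2 + 5 with the constant Forcing = 4.
IceMelt = 5 if Forcing >= 3 else -4  [with Forcing=4]  = 5
Albedo = IceMelt*CO2  [with IceMelt=5, CO2=4]  = 20
SeaLevel = min(Albedo, Forcing) + 2  [with Albedo=20, Forcing=4]  = 6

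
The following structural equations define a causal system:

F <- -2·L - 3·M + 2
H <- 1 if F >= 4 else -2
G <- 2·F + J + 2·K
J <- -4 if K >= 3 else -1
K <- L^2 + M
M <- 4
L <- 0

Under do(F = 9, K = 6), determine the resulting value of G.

26

Under do(F = 9, K = 6), each intervened variable's structural equation is replaced by its fixed value.
J = -4 if K >= 3 else -1  [with K=6]  = -4
G = 2·F + J + 2·K  [with F=9, J=-4, K=6]  = 26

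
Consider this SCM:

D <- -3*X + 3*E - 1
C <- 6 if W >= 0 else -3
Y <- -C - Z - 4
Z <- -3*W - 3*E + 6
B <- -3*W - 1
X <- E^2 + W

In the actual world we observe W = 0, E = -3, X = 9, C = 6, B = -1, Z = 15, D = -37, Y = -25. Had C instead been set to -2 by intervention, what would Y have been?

do(C=-2) replaces the equation C <- 6 if W >= 0 else -3 with the constant C = -2.
Z = -3*W - 3*E + 6  [with W=0, E=-3]  = 15
Y = -C - Z - 4  [with C=-2, Z=15]  = -17

-17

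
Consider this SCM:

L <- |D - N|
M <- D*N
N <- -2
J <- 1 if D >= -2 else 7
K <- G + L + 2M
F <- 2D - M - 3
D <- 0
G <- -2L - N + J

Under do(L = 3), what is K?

The intervention breaks the incoming arrows to L: L <- |D - N| no longer applies, and L = 3.
M = D*N  [with D=0, N=-2]  = 0
J = 1 if D >= -2 else 7  [with D=0]  = 1
G = -2L - N + J  [with L=3, N=-2, J=1]  = -3
K = G + L + 2M  [with G=-3, L=3, M=0]  = 0

0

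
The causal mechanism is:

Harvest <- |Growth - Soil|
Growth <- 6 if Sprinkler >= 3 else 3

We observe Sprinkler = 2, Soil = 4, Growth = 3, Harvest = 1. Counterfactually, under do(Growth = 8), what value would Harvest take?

4

The intervention breaks the incoming arrows to Growth: Growth <- 6 if Sprinkler >= 3 else 3 no longer applies, and Growth = 8.
Harvest = |Growth - Soil|  [with Growth=8, Soil=4]  = 4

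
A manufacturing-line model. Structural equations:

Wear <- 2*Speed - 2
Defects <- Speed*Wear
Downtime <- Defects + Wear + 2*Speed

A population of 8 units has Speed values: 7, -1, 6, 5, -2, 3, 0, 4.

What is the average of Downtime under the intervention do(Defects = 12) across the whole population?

do(Defects=12) breaks Defects's dependence on Speed. With Defects=12 fixed, Downtime across the units is 38, 6, 34, 30, 2, 22, 10, 26, mean 21.

21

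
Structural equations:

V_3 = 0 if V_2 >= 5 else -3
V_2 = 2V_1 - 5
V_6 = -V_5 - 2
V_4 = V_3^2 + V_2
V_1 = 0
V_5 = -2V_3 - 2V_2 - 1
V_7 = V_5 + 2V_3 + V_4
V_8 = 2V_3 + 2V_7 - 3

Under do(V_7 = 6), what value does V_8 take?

3

do(V_7=6) replaces the equation V_7 = V_5 + 2V_3 + V_4 with the constant V_7 = 6.
V_2 = 2V_1 - 5  [with V_1=0]  = -5
V_3 = 0 if V_2 >= 5 else -3  [with V_2=-5]  = -3
V_8 = 2V_3 + 2V_7 - 3  [with V_3=-3, V_7=6]  = 3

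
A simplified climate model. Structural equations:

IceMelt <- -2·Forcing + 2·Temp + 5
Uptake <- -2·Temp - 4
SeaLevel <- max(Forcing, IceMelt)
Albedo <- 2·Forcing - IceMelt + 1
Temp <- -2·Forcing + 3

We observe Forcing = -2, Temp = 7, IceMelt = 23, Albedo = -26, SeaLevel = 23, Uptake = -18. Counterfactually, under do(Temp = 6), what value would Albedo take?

Under do(Temp=6), the mechanism Temp <- -2·Forcing + 3 is discarded; Temp is fixed at 6.
IceMelt = -2·Forcing + 2·Temp + 5  [with Forcing=-2, Temp=6]  = 21
Albedo = 2·Forcing - IceMelt + 1  [with Forcing=-2, IceMelt=21]  = -24

-24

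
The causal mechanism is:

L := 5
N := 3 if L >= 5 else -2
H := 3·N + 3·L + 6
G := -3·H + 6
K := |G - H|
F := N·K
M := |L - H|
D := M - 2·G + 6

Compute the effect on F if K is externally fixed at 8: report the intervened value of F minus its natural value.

The intervention breaks the incoming arrows to K: K := |G - H| no longer applies, and K = 8.
N = 3 if L >= 5 else -2  [with L=5]  = 3
F = N·K  [with N=3, K=8]  = 24
Without intervention: N = 3 if L >= 5 else -2  [with L=5]  = 3; H = 3·N + 3·L + 6  [with N=3, L=5]  = 30; G = -3·H + 6  [with H=30]  = -84; K = |G - H|  [with G=-84, H=30]  = 114; F = N·K  [with N=3, K=114]  = 342.
Change = 24 − 342 = -318.

-318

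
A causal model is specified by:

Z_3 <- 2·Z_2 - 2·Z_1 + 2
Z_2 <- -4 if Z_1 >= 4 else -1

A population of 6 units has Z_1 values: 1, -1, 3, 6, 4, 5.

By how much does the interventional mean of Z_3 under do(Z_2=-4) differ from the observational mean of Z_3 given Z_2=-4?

The intervention sets Z_2=-4 in all 6 units regardless of Z_1. Recomputing Z_3 per unit gives -8, -4, -12, -18, -14, -16; average -12.
Conditioning on Z_2=-4 selects the 3 unit(s) with Z_1 ∈ {6, 4, 5}. Their Z_3 values: -18, -14, -16. Mean = -16.
Difference = -12 − (-16) = 4.

4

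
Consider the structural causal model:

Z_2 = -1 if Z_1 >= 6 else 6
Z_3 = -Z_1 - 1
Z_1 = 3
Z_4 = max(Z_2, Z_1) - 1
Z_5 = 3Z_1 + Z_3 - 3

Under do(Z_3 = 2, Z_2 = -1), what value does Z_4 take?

2

The joint intervention fixes Z_3 = 2, Z_2 = -1, removing each variable's own equation.
Z_4 = max(Z_2, Z_1) - 1  [with Z_2=-1, Z_1=3]  = 2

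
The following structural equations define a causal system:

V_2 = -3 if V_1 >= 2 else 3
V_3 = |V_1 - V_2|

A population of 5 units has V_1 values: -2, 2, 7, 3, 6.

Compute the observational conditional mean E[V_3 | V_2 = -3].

7.5

Observing V_2=-3 restricts to units where V_2's equation naturally yields -3: V_1 ∈ {2, 7, 3, 6}. In that subpopulation V_3 = 5, 10, 6, 9, mean 7.5.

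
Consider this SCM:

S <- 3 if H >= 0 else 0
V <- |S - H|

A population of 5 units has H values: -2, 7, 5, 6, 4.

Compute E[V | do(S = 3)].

3

do(S=3) breaks S's dependence on H. With S=3 fixed, V across the units is 5, 4, 2, 3, 1, mean 3.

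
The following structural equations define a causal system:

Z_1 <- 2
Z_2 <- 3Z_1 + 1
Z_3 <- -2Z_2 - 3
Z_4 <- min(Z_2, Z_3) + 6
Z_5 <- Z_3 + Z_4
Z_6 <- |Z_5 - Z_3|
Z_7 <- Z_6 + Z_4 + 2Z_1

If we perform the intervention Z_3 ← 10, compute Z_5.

23

do(Z_3=10) replaces the equation Z_3 <- -2Z_2 - 3 with the constant Z_3 = 10.
Z_2 = 3Z_1 + 1  [with Z_1=2]  = 7
Z_4 = min(Z_2, Z_3) + 6  [with Z_2=7, Z_3=10]  = 13
Z_5 = Z_3 + Z_4  [with Z_3=10, Z_4=13]  = 23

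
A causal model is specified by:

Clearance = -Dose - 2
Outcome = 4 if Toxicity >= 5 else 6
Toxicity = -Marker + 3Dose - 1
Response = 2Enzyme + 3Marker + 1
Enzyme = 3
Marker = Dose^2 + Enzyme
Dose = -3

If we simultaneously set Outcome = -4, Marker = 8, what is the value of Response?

31

The joint intervention fixes Outcome = -4, Marker = 8, removing each variable's own equation.
Response = 2Enzyme + 3Marker + 1  [with Enzyme=3, Marker=8]  = 31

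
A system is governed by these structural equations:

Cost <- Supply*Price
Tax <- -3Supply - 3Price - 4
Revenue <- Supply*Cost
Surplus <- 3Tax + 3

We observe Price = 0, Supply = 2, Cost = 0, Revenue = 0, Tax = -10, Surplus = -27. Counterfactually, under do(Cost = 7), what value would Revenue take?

14

The intervention breaks the incoming arrows to Cost: Cost <- Supply*Price no longer applies, and Cost = 7.
Revenue = Supply*Cost  [with Supply=2, Cost=7]  = 14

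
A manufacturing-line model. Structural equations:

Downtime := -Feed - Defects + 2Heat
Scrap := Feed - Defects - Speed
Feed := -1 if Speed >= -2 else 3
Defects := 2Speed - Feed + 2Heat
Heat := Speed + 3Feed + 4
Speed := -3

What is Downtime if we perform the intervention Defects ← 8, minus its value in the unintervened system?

3

Under do(Defects=8), the mechanism Defects := 2Speed - Feed + 2Heat is discarded; Defects is fixed at 8.
Feed = -1 if Speed >= -2 else 3  [with Speed=-3]  = 3
Heat = Speed + 3Feed + 4  [with Speed=-3, Feed=3]  = 10
Downtime = -Feed - Defects + 2Heat  [with Feed=3, Defects=8, Heat=10]  = 9
Without intervention: Feed = -1 if Speed >= -2 else 3  [with Speed=-3]  = 3; Heat = Speed + 3Feed + 4  [with Speed=-3, Feed=3]  = 10; Defects = 2Speed - Feed + 2Heat  [with Speed=-3, Feed=3, Heat=10]  = 11; Downtime = -Feed - Defects + 2Heat  [with Feed=3, Defects=11, Heat=10]  = 6.
Change = 9 − 6 = 3.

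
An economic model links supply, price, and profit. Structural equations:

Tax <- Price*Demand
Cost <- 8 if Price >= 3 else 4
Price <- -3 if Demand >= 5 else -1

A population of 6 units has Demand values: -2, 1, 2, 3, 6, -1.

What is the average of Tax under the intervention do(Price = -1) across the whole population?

The intervention sets Price=-1 in all 6 units regardless of Demand. Recomputing Tax per unit gives 2, -1, -2, -3, -6, 1; average -1.5.

-1.5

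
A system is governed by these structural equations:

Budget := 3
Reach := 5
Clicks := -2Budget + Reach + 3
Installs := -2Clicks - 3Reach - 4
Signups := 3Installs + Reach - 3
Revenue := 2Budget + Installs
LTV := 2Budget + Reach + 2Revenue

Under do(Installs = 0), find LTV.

The intervention breaks the incoming arrows to Installs: Installs := -2Clicks - 3Reach - 4 no longer applies, and Installs = 0.
Revenue = 2Budget + Installs  [with Budget=3, Installs=0]  = 6
LTV = 2Budget + Reach + 2Revenue  [with Budget=3, Reach=5, Revenue=6]  = 23

23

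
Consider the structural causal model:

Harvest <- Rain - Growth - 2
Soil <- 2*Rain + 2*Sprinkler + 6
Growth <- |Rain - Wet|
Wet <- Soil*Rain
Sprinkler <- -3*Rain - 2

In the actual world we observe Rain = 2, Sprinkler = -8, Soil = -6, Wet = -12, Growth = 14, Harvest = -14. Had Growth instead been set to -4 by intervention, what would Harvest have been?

The intervention breaks the incoming arrows to Growth: Growth <- |Rain - Wet| no longer applies, and Growth = -4.
Harvest = Rain - Growth - 2  [with Rain=2, Growth=-4]  = 4

4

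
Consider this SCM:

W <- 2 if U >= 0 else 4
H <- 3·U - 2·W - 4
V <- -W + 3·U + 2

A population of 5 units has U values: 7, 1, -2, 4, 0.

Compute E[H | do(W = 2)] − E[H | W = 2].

The intervention sets W=2 in all 5 units regardless of U. Recomputing H per unit gives 13, -5, -14, 4, -8; average -2.
E[H|W=2] averages over only the 4 units with W=2 (U = 7, 1, 4, 0): H = 13, -5, 4, -8, mean 1.
Difference = -2 − 1 = -3.

-3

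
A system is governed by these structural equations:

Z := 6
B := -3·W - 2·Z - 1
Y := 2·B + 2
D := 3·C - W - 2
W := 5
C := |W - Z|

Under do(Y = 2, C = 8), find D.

17

Setting Y = 2, C = 8 by intervention discards those variables' equations.
D = 3·C - W - 2  [with C=8, W=5]  = 17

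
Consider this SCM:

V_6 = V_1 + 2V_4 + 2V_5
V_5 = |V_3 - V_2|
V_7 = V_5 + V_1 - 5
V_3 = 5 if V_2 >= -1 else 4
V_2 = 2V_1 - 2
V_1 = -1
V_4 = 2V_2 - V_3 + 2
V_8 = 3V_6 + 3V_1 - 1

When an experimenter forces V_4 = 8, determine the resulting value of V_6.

31

Under do(V_4=8), the mechanism V_4 = 2V_2 - V_3 + 2 is discarded; V_4 is fixed at 8.
V_2 = 2V_1 - 2  [with V_1=-1]  = -4
V_3 = 5 if V_2 >= -1 else 4  [with V_2=-4]  = 4
V_5 = |V_3 - V_2|  [with V_3=4, V_2=-4]  = 8
V_6 = V_1 + 2V_4 + 2V_5  [with V_1=-1, V_4=8, V_5=8]  = 31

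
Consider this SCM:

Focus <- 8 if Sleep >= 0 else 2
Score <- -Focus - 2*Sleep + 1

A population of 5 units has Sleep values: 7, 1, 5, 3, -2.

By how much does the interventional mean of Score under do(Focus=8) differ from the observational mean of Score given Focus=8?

2.4

do(Focus=8) breaks Focus's dependence on Sleep. With Focus=8 fixed, Score across the units is -21, -9, -17, -13, -3, mean -12.6.
Observing Focus=8 restricts to units where Focus's equation naturally yields 8: Sleep ∈ {7, 1, 5, 3}. In that subpopulation Score = -21, -9, -17, -13, mean -15.
Difference = -12.6 − (-15) = 2.4.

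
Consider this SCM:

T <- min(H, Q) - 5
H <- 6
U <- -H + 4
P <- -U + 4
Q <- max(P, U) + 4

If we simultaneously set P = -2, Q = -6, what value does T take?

Setting P = -2, Q = -6 by intervention discards those variables' equations.
T = min(H, Q) - 5  [with H=6, Q=-6]  = -11

-11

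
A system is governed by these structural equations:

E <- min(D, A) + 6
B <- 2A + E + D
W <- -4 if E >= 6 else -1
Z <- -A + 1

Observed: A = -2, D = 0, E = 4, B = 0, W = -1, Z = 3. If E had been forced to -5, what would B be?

The intervention breaks the incoming arrows to E: E <- min(D, A) + 6 no longer applies, and E = -5.
B = 2A + E + D  [with A=-2, E=-5, D=0]  = -9

-9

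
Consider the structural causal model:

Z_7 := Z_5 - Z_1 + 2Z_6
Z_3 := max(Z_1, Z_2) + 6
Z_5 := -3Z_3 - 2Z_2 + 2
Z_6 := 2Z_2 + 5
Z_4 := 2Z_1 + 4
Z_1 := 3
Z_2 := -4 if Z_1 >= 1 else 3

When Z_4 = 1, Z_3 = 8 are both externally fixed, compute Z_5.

-14

The joint intervention fixes Z_4 = 1, Z_3 = 8, removing each variable's own equation.
Z_2 = -4 if Z_1 >= 1 else 3  [with Z_1=3]  = -4
Z_5 = -3Z_3 - 2Z_2 + 2  [with Z_3=8, Z_2=-4]  = -14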